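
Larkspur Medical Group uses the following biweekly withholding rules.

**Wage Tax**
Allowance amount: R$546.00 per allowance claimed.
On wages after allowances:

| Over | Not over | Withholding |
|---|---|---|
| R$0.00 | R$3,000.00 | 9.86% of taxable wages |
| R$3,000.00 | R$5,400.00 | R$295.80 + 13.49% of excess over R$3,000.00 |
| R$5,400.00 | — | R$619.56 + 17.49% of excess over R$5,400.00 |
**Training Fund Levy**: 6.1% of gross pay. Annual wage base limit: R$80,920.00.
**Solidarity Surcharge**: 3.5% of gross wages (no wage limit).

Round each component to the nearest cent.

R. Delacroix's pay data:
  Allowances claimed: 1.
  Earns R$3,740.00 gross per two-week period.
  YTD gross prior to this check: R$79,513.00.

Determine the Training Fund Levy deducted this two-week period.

Training Fund Levy: cap R$80,920.00 − YTD R$79,513.00 = R$1,407.00 subject; 6.1% × R$1,407.00 = R$85.83

R$85.83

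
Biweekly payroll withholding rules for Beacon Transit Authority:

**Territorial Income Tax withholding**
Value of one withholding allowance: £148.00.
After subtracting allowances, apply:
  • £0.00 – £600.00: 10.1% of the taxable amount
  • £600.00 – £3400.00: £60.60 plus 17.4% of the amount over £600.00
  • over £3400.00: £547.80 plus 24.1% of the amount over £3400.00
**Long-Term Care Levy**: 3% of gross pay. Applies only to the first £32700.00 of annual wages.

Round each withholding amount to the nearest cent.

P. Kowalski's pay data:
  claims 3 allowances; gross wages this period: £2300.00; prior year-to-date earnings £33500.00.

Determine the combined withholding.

£279.14

Territorial Income Tax: taxable = £2300.00 − 3×£148.00 = £1856.00
  £60.60 + 17.4% × (£1856.00 − £600.00) = £60.60 + 17.4% × £1256.00 = £279.14
Long-Term Care Levy: YTD £33500.00 ≥ cap £32700.00 → £0.00
Total: £279.14 + £0.00 = £279.14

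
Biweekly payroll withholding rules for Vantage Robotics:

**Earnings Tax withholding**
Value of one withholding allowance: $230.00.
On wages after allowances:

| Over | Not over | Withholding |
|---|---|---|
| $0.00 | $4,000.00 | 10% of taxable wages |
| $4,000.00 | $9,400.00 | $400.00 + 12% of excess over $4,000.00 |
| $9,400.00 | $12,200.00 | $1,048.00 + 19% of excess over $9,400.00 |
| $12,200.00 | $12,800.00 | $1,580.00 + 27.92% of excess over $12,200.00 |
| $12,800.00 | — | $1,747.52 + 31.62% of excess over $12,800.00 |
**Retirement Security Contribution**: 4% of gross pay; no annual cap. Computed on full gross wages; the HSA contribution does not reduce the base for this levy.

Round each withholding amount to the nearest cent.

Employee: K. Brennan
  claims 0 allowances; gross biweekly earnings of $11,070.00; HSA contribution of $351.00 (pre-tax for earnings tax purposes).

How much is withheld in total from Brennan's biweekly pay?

Earnings Tax: taxable = $11,070.00 − $351.00 = $10,719.00
  $1,048.00 + 19% × ($10,719.00 − $9,400.00) = $1,048.00 + 19% × $1,319.00 = $1,298.61
Retirement Security Contribution: 4% × $11,070.00 = $442.80
Total: $1,298.61 + $442.80 = $1,741.41

$1,741.41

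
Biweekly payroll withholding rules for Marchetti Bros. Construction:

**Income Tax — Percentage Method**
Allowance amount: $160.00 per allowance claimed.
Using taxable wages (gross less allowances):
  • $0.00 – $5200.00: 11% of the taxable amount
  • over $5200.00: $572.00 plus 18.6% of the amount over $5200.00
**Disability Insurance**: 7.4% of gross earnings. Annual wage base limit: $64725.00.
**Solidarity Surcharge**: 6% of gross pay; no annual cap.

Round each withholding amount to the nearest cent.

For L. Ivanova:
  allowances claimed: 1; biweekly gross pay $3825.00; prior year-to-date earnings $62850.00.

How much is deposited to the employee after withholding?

$3053.60

Income Tax: taxable = $3825.00 − 1×$160.00 = $3665.00
  11% × $3665.00 = $403.15
Disability Insurance: cap $64725.00 − YTD $62850.00 = $1875.00 subject; 7.4% × $1875.00 = $138.75
Solidarity Surcharge: 6% × $3825.00 = $229.50
Total withheld: $403.15 + $138.75 + $229.50 = $771.40
Net pay: $3825.00 − $771.40 = $3053.60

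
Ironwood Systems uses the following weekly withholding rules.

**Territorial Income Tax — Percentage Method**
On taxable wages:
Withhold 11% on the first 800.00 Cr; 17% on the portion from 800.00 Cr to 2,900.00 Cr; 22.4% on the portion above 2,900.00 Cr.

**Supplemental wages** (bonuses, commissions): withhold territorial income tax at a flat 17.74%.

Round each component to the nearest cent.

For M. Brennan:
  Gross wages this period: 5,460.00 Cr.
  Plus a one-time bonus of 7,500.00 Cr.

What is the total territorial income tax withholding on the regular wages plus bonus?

Territorial Income Tax: taxable = 5,460.00 Cr
  445.00 Cr + 22.4% × (5,460.00 Cr − 2,900.00 Cr) = 445.00 Cr + 22.4% × 2,560.00 Cr = 1,018.44 Cr
Supplemental (17.74% flat on bonus): 17.74% × 7,500.00 Cr = 1,330.50 Cr
Total territorial income tax: 1,018.44 Cr + 1,330.50 Cr = 2,348.94 Cr

2,348.94 Cr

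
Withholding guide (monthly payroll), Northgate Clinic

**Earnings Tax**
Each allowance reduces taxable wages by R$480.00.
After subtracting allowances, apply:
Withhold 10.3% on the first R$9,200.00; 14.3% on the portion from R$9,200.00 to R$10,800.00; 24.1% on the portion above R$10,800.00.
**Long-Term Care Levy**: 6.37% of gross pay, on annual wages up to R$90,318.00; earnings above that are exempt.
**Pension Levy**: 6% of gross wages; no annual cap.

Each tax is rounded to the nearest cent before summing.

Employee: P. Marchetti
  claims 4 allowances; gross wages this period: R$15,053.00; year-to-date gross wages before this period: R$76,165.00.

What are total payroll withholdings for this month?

R$3,543.38

Earnings Tax: taxable = R$15,053.00 − 4×R$480.00 = R$13,133.00
  R$1,176.40 + 24.1% × (R$13,133.00 − R$10,800.00) = R$1,176.40 + 24.1% × R$2,333.00 = R$1,738.65
Long-Term Care Levy: cap R$90,318.00 − YTD R$76,165.00 = R$14,153.00 subject; 6.37% × R$14,153.00 = R$901.55
Pension Levy: 6% × R$15,053.00 = R$903.18
Total: R$1,738.65 + R$901.55 + R$903.18 = R$3,543.38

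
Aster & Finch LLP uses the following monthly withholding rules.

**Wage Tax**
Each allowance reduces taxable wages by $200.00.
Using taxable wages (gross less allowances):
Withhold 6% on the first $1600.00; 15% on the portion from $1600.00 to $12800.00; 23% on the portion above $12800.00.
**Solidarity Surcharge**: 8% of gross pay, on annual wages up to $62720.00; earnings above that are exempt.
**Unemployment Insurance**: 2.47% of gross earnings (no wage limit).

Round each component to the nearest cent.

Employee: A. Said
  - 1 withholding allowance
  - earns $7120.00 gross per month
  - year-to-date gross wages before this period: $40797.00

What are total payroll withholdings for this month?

Wage Tax: taxable = $7120.00 − 1×$200.00 = $6920.00
  $96.00 + 15% × ($6920.00 − $1600.00) = $96.00 + 15% × $5320.00 = $894.00
Solidarity Surcharge: 8% × $7120.00 = $569.60
Unemployment Insurance: 2.47% × $7120.00 = $175.86
Total: $894.00 + $569.60 + $175.86 = $1639.46

$1639.46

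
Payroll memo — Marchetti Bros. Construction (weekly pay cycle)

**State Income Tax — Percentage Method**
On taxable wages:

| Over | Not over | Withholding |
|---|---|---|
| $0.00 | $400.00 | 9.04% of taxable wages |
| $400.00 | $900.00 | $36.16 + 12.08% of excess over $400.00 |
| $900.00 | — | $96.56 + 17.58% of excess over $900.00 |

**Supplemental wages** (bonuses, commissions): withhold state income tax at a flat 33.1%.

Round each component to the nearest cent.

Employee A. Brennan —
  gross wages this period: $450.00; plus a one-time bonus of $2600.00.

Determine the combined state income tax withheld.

$902.80

State Income Tax: taxable = $450.00
  $36.16 + 12.08% × ($450.00 − $400.00) = $36.16 + 12.08% × $50.00 = $42.20
Supplemental (33.1% flat on bonus): 33.1% × $2600.00 = $860.60
Total state income tax: $42.20 + $860.60 = $902.80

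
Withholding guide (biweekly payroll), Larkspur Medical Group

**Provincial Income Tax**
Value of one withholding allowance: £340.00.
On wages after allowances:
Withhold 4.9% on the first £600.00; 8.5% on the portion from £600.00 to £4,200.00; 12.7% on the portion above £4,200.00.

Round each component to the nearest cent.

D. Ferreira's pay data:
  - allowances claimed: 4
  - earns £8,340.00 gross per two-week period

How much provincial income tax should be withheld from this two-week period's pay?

£688.46

Provincial Income Tax: taxable = £8,340.00 − 4×£340.00 = £6,980.00
  £335.40 + 12.7% × (£6,980.00 − £4,200.00) = £335.40 + 12.7% × £2,780.00 = £688.46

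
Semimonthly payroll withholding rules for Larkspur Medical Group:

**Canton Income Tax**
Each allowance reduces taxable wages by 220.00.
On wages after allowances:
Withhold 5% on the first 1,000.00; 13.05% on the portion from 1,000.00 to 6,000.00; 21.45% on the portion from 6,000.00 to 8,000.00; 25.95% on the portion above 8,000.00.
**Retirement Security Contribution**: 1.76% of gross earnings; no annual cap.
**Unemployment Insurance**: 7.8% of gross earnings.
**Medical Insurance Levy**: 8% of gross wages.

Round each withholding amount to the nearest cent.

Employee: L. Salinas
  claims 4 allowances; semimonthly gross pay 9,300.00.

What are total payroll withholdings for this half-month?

2,873.57

Canton Income Tax: taxable = 9,300.00 − 4×220.00 = 8,420.00
  1,131.50 + 25.95% × (8,420.00 − 8,000.00) = 1,131.50 + 25.95% × 420.00 = 1,240.49
Retirement Security Contribution: 1.76% × 9,300.00 = 163.68
Unemployment Insurance: 7.8% × 9,300.00 = 725.40
Medical Insurance Levy: 8% × 9,300.00 = 744.00
Total: 1,240.49 + 163.68 + 725.40 + 744.00 = 2,873.57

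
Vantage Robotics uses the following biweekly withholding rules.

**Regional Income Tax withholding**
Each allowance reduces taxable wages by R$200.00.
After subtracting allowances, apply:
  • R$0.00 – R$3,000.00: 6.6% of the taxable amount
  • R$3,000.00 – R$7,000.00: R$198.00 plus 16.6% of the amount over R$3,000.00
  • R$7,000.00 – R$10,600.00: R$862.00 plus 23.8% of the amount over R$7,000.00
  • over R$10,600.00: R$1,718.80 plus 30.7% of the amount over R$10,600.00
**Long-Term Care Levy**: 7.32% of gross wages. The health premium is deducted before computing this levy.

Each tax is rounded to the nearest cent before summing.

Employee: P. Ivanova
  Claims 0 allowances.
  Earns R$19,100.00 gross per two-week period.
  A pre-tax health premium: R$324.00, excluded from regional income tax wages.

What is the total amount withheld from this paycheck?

Regional Income Tax: taxable = R$19,100.00 − R$324.00 = R$18,776.00
  R$1,718.80 + 30.7% × (R$18,776.00 − R$10,600.00) = R$1,718.80 + 30.7% × R$8,176.00 = R$4,228.83
Long-Term Care Levy: 7.32% × R$18,776.00 = R$1,374.40
Total: R$4,228.83 + R$1,374.40 = R$5,603.23

R$5,603.23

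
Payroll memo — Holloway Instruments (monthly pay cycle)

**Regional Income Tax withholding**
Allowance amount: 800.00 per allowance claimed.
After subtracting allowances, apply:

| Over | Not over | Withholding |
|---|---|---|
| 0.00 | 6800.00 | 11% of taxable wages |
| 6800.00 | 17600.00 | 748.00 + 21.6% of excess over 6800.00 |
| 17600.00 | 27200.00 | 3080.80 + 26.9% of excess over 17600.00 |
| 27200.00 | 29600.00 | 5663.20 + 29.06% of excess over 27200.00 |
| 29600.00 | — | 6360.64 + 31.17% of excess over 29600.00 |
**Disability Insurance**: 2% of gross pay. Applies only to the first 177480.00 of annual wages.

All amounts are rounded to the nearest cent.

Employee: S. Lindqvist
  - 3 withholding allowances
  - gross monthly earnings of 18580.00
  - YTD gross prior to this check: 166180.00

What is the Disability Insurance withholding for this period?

226.00

Disability Insurance: cap 177480.00 − YTD 166180.00 = 11300.00 subject; 2% × 11300.00 = 226.00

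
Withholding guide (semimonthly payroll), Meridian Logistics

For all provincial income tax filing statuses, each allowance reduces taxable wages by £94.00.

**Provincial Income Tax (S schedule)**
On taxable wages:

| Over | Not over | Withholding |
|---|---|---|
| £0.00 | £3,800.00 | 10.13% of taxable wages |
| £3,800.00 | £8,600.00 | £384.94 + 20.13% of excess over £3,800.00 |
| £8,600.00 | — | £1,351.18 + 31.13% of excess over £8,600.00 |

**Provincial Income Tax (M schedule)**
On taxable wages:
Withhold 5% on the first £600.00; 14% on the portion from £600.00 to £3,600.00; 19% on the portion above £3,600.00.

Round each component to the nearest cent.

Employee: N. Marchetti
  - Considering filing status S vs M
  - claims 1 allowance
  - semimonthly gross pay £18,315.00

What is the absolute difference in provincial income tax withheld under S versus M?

£1,118.21

Provincial Income Tax (S): taxable = £18,315.00 − 1×£94.00 = £18,221.00
  £1,351.18 + 31.13% × (£18,221.00 − £8,600.00) = £1,351.18 + 31.13% × £9,621.00 = £4,346.20
Provincial Income Tax (M): taxable = £18,315.00 − 1×£94.00 = £18,221.00
  £450.00 + 19% × (£18,221.00 − £3,600.00) = £450.00 + 19% × £14,621.00 = £3,227.99
Difference: |£4,346.20 − £3,227.99| = £1,118.21 (higher under S)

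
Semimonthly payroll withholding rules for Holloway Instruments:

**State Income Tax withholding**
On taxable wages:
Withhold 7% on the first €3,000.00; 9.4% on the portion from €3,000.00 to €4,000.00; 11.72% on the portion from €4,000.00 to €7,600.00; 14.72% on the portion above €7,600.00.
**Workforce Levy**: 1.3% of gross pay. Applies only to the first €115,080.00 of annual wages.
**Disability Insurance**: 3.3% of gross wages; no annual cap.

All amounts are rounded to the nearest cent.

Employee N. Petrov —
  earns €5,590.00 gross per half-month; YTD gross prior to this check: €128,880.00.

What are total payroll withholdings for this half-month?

State Income Tax: taxable = €5,590.00
  €304.00 + 11.72% × (€5,590.00 − €4,000.00) = €304.00 + 11.72% × €1,590.00 = €490.35
Workforce Levy: YTD €128,880.00 ≥ cap €115,080.00 → €0.00
Disability Insurance: 3.3% × €5,590.00 = €184.47
Total: €490.35 + €0.00 + €184.47 = €674.82

€674.82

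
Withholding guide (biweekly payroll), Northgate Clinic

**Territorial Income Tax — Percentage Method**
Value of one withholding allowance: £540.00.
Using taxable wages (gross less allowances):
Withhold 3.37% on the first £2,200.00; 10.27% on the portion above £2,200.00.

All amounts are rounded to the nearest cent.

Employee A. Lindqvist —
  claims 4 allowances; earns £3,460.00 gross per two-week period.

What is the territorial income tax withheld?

Territorial Income Tax: taxable = £3,460.00 − 4×£540.00 = £1,300.00
  3.37% × £1,300.00 = £43.81

£43.81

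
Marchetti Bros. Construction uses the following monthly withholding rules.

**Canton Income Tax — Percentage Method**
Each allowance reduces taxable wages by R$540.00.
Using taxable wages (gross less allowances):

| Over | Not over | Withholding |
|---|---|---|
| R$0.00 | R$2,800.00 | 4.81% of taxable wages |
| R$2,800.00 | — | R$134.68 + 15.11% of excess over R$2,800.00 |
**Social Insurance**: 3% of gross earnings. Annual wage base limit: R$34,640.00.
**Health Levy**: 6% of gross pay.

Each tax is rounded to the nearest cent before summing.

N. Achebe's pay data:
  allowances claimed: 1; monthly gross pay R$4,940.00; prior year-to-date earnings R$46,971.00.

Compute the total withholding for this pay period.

R$672.84

Canton Income Tax: taxable = R$4,940.00 − 1×R$540.00 = R$4,400.00
  R$134.68 + 15.11% × (R$4,400.00 − R$2,800.00) = R$134.68 + 15.11% × R$1,600.00 = R$376.44
Social Insurance: YTD R$46,971.00 ≥ cap R$34,640.00 → R$0.00
Health Levy: 6% × R$4,940.00 = R$296.40
Total: R$376.44 + R$0.00 + R$296.40 = R$672.84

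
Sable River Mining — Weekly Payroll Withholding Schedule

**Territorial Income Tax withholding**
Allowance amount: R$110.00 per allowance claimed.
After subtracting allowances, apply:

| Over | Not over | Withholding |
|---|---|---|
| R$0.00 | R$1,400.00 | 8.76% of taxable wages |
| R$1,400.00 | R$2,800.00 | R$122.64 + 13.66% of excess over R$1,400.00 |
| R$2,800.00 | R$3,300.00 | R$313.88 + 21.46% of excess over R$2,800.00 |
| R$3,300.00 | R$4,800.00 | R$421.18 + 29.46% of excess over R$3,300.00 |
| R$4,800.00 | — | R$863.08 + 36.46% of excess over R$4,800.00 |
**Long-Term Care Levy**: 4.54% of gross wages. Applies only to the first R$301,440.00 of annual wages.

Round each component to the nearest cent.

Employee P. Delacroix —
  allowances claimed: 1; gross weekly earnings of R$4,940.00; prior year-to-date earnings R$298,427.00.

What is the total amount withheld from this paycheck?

Territorial Income Tax: taxable = R$4,940.00 − 1×R$110.00 = R$4,830.00
  R$863.08 + 36.46% × (R$4,830.00 − R$4,800.00) = R$863.08 + 36.46% × R$30.00 = R$874.02
Long-Term Care Levy: cap R$301,440.00 − YTD R$298,427.00 = R$3,013.00 subject; 4.54% × R$3,013.00 = R$136.79
Total: R$874.02 + R$136.79 = R$1,010.81

R$1,010.81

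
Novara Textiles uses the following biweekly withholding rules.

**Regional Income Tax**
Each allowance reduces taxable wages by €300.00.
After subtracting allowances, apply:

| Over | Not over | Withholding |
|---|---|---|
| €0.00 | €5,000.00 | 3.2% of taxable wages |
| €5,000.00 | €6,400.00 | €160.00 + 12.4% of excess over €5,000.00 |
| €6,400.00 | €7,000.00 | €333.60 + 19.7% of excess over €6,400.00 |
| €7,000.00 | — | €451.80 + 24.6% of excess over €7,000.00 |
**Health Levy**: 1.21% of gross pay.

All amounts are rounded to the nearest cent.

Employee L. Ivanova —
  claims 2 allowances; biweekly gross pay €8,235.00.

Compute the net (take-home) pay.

Regional Income Tax: taxable = €8,235.00 − 2×€300.00 = €7,635.00
  €451.80 + 24.6% × (€7,635.00 − €7,000.00) = €451.80 + 24.6% × €635.00 = €608.01
Health Levy: 1.21% × €8,235.00 = €99.64
Total withheld: €608.01 + €99.64 = €707.65
Net pay: €8,235.00 − €707.65 = €7,527.35

€7,527.35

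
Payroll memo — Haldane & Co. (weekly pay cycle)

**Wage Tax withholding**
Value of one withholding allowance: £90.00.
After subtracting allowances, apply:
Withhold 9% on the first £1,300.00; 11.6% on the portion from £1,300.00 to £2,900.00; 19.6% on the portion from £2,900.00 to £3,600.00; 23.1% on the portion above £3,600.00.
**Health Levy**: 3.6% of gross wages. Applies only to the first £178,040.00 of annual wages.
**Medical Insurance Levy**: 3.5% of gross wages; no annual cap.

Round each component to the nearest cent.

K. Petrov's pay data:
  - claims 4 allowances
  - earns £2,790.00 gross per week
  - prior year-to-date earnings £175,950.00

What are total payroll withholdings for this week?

£420.97

Wage Tax: taxable = £2,790.00 − 4×£90.00 = £2,430.00
  £117.00 + 11.6% × (£2,430.00 − £1,300.00) = £117.00 + 11.6% × £1,130.00 = £248.08
Health Levy: cap £178,040.00 − YTD £175,950.00 = £2,090.00 subject; 3.6% × £2,090.00 = £75.24
Medical Insurance Levy: 3.5% × £2,790.00 = £97.65
Total: £248.08 + £75.24 + £97.65 = £420.97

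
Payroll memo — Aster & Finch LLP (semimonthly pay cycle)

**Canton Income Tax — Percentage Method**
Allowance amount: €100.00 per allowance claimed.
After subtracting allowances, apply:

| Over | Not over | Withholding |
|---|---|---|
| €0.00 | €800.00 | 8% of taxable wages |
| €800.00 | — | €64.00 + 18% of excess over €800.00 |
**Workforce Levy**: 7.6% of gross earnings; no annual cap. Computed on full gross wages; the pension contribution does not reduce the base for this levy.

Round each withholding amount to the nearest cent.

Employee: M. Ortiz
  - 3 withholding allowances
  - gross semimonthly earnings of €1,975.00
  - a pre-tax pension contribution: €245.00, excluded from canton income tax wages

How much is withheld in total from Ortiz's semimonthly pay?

€327.50

Canton Income Tax: taxable = €1,975.00 − €245.00 − 3×€100.00 = €1,430.00
  €64.00 + 18% × (€1,430.00 − €800.00) = €64.00 + 18% × €630.00 = €177.40
Workforce Levy: 7.6% × €1,975.00 = €150.10
Total: €177.40 + €150.10 = €327.50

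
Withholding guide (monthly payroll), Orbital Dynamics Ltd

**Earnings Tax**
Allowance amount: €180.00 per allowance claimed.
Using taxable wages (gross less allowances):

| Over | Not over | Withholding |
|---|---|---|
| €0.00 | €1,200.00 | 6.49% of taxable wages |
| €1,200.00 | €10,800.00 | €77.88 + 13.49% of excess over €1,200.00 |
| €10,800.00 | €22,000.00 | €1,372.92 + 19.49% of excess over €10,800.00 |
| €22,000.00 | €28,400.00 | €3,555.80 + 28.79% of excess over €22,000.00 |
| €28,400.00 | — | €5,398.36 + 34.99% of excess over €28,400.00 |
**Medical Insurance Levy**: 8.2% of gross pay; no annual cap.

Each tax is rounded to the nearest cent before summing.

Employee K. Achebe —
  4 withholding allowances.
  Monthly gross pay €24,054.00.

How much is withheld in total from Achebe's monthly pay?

Earnings Tax: taxable = €24,054.00 − 4×€180.00 = €23,334.00
  €3,555.80 + 28.79% × (€23,334.00 − €22,000.00) = €3,555.80 + 28.79% × €1,334.00 = €3,939.86
Medical Insurance Levy: 8.2% × €24,054.00 = €1,972.43
Total: €3,939.86 + €1,972.43 = €5,912.29

€5,912.29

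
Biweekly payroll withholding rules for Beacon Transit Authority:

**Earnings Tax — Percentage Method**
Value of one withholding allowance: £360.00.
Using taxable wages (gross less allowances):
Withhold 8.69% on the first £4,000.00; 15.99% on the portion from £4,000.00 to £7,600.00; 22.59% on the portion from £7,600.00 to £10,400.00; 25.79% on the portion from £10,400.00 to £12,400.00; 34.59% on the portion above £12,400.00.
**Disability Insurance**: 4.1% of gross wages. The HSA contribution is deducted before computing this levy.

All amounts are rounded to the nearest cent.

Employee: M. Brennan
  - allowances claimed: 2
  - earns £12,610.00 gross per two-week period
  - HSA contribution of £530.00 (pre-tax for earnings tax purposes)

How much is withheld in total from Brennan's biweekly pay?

Earnings Tax: taxable = £12,610.00 − £530.00 − 2×£360.00 = £11,360.00
  £1,555.76 + 25.79% × (£11,360.00 − £10,400.00) = £1,555.76 + 25.79% × £960.00 = £1,803.34
Disability Insurance: 4.1% × £12,080.00 = £495.28
Total: £1,803.34 + £495.28 = £2,298.62

£2,298.62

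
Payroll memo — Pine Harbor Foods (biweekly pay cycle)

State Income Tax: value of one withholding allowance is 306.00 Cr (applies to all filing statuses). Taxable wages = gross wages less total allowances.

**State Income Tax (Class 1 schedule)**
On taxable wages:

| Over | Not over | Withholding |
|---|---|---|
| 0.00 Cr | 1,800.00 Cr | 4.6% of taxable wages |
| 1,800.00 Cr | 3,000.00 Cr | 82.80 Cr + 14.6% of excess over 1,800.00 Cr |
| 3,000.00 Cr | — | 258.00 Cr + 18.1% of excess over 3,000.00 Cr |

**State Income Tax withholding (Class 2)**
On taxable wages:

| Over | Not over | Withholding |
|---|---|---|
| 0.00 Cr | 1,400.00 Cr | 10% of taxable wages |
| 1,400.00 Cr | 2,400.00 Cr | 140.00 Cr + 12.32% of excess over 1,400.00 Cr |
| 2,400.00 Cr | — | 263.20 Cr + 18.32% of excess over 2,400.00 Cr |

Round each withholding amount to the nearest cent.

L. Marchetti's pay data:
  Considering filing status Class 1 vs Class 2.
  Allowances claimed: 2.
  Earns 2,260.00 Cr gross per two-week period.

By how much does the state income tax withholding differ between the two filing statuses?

State Income Tax (Class 1): taxable = 2,260.00 Cr − 2×306.00 Cr = 1,648.00 Cr
  4.6% × 1,648.00 Cr = 75.81 Cr
State Income Tax (Class 2): taxable = 2,260.00 Cr − 2×306.00 Cr = 1,648.00 Cr
  140.00 Cr + 12.32% × (1,648.00 Cr − 1,400.00 Cr) = 140.00 Cr + 12.32% × 248.00 Cr = 170.55 Cr
Difference: |75.81 Cr − 170.55 Cr| = 94.74 Cr (higher under Class 2)

94.74 Cr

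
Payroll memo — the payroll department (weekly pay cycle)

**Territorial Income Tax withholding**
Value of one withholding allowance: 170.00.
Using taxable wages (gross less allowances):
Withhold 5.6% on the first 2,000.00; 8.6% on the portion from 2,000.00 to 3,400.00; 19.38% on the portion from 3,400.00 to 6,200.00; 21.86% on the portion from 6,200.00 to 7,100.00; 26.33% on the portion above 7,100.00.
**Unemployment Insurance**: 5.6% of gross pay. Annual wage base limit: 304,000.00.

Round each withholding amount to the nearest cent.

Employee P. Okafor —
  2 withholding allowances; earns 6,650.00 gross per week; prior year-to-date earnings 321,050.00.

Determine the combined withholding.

Territorial Income Tax: taxable = 6,650.00 − 2×170.00 = 6,310.00
  775.04 + 21.86% × (6,310.00 − 6,200.00) = 775.04 + 21.86% × 110.00 = 799.09
Unemployment Insurance: YTD 321,050.00 ≥ cap 304,000.00 → 0.00
Total: 799.09 + 0.00 = 799.09

799.09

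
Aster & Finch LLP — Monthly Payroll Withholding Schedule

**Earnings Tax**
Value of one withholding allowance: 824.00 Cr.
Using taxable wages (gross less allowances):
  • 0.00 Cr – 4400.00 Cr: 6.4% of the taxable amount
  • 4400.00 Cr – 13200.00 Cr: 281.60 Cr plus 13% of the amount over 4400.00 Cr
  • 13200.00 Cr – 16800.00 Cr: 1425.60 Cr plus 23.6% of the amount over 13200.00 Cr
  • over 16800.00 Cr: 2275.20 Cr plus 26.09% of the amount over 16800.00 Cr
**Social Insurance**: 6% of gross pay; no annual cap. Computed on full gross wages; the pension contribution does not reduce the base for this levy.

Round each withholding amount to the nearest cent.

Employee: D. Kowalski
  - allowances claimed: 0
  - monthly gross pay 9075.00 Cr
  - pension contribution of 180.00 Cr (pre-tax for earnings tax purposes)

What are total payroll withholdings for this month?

1410.45 Cr

Earnings Tax: taxable = 9075.00 Cr − 180.00 Cr = 8895.00 Cr
  281.60 Cr + 13% × (8895.00 Cr − 4400.00 Cr) = 281.60 Cr + 13% × 4495.00 Cr = 865.95 Cr
Social Insurance: 6% × 9075.00 Cr = 544.50 Cr
Total: 865.95 Cr + 544.50 Cr = 1410.45 Cr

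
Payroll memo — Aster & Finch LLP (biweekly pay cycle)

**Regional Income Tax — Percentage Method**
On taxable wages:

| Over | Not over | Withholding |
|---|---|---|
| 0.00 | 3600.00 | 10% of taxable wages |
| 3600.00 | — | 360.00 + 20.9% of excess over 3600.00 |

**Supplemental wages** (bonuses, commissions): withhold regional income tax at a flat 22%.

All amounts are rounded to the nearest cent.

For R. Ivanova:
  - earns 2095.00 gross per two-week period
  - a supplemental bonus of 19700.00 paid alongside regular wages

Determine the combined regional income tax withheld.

4543.50

Regional Income Tax: taxable = 2095.00
  10% × 2095.00 = 209.50
Supplemental (22% flat on bonus): 22% × 19700.00 = 4334.00
Total regional income tax: 209.50 + 4334.00 = 4543.50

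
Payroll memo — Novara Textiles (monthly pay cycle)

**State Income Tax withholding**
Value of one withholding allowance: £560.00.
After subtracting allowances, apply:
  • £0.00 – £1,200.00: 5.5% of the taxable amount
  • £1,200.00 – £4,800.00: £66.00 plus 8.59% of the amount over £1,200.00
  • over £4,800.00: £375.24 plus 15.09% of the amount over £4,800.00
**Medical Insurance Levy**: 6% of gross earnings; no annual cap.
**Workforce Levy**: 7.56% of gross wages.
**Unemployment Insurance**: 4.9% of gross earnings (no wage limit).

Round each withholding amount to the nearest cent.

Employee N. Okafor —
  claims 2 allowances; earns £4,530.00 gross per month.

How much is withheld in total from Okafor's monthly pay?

State Income Tax: taxable = £4,530.00 − 2×£560.00 = £3,410.00
  £66.00 + 8.59% × (£3,410.00 − £1,200.00) = £66.00 + 8.59% × £2,210.00 = £255.84
Medical Insurance Levy: 6% × £4,530.00 = £271.80
Workforce Levy: 7.56% × £4,530.00 = £342.47
Unemployment Insurance: 4.9% × £4,530.00 = £221.97
Total: £255.84 + £271.80 + £342.47 + £221.97 = £1,092.08

£1,092.08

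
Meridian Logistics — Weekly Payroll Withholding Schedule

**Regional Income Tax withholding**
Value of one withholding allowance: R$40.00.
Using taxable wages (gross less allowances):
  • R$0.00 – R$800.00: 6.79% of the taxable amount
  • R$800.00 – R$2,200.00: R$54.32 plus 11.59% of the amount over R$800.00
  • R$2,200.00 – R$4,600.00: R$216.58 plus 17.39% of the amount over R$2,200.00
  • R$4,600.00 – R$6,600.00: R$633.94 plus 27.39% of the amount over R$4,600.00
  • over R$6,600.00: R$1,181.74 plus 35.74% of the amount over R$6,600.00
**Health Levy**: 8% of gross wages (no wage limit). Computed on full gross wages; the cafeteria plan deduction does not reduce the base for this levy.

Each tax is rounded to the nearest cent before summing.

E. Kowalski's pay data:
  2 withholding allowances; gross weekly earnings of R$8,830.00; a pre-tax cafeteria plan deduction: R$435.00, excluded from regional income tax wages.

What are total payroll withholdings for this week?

Regional Income Tax: taxable = R$8,830.00 − R$435.00 − 2×R$40.00 = R$8,315.00
  R$1,181.74 + 35.74% × (R$8,315.00 − R$6,600.00) = R$1,181.74 + 35.74% × R$1,715.00 = R$1,794.68
Health Levy: 8% × R$8,830.00 = R$706.40
Total: R$1,794.68 + R$706.40 = R$2,501.08

R$2,501.08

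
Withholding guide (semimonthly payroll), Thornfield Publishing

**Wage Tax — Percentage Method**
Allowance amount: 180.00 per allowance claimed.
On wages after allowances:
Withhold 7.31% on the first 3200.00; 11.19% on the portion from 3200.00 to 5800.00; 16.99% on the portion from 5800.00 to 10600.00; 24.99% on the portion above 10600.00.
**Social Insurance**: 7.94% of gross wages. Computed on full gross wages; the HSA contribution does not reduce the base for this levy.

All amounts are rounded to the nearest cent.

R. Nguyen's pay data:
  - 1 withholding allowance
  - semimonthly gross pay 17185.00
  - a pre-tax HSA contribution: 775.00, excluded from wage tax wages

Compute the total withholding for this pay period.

4111.81

Wage Tax: taxable = 17185.00 − 775.00 − 1×180.00 = 16230.00
  1340.38 + 24.99% × (16230.00 − 10600.00) = 1340.38 + 24.99% × 5630.00 = 2747.32
Social Insurance: 7.94% × 17185.00 = 1364.49
Total: 2747.32 + 1364.49 = 4111.81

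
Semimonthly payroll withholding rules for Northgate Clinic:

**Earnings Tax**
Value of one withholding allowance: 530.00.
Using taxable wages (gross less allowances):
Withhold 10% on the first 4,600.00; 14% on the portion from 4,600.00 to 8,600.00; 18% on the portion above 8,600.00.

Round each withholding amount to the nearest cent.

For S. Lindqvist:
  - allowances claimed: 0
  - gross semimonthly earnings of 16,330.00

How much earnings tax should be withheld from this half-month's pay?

2,411.40

Earnings Tax: taxable = 16,330.00
  1,020.00 + 18% × (16,330.00 − 8,600.00) = 1,020.00 + 18% × 7,730.00 = 2,411.40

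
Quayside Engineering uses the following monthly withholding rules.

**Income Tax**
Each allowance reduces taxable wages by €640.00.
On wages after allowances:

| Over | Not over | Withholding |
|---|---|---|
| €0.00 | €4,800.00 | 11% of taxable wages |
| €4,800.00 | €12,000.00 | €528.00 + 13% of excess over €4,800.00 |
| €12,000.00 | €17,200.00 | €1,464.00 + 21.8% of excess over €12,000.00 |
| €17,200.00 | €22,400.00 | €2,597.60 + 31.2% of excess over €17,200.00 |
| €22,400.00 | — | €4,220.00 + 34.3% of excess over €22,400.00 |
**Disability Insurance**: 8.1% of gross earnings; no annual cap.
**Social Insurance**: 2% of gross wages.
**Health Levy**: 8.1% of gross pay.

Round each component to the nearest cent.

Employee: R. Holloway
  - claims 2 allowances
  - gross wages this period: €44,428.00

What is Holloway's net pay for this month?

Income Tax: taxable = €44,428.00 − 2×€640.00 = €43,148.00
  €4,220.00 + 34.3% × (€43,148.00 − €22,400.00) = €4,220.00 + 34.3% × €20,748.00 = €11,336.56
Disability Insurance: 8.1% × €44,428.00 = €3,598.67
Social Insurance: 2% × €44,428.00 = €888.56
Health Levy: 8.1% × €44,428.00 = €3,598.67
Total withheld: €11,336.56 + €3,598.67 + €888.56 + €3,598.67 = €19,422.46
Net pay: €44,428.00 − €19,422.46 = €25,005.54

€25,005.54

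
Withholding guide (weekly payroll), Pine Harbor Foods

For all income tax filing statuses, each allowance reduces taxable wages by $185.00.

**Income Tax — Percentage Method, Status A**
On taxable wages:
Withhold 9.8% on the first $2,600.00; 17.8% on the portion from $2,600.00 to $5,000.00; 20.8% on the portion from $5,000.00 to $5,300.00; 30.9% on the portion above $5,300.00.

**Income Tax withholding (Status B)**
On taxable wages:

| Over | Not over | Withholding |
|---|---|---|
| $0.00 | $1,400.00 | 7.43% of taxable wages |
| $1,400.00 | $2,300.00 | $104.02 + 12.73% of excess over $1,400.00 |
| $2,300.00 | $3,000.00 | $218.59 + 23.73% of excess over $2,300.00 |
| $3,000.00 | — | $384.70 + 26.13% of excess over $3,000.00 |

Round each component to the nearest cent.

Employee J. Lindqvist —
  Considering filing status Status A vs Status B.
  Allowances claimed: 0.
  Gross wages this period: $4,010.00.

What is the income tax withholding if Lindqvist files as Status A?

Income Tax (Status A): taxable = $4,010.00
  $254.80 + 17.8% × ($4,010.00 − $2,600.00) = $254.80 + 17.8% × $1,410.00 = $505.78

$505.78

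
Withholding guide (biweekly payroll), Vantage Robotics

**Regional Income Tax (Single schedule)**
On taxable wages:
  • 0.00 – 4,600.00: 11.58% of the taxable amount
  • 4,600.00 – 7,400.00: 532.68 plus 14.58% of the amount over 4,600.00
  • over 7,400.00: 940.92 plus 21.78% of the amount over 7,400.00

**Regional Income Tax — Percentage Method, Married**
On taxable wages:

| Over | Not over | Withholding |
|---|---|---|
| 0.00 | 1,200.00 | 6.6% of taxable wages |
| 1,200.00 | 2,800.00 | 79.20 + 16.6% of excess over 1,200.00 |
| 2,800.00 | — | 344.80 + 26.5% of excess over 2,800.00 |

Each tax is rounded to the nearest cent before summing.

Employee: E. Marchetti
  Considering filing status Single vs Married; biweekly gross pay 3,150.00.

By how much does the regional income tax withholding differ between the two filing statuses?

72.78

Regional Income Tax (Single): taxable = 3,150.00
  11.58% × 3,150.00 = 364.77
Regional Income Tax (Married): taxable = 3,150.00
  344.80 + 26.5% × (3,150.00 − 2,800.00) = 344.80 + 26.5% × 350.00 = 437.55
Difference: |364.77 − 437.55| = 72.78 (higher under Married)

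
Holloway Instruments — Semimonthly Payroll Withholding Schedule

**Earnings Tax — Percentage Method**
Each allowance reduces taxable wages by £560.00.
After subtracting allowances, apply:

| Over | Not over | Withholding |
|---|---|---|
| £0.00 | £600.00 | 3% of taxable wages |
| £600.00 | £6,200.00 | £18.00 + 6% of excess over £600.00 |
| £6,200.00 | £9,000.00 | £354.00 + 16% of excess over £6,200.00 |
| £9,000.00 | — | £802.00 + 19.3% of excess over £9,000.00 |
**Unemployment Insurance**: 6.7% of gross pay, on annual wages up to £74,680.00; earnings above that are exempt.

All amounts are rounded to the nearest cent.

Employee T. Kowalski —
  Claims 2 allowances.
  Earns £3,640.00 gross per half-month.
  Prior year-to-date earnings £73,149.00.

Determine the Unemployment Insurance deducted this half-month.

£102.58

Unemployment Insurance: cap £74,680.00 − YTD £73,149.00 = £1,531.00 subject; 6.7% × £1,531.00 = £102.58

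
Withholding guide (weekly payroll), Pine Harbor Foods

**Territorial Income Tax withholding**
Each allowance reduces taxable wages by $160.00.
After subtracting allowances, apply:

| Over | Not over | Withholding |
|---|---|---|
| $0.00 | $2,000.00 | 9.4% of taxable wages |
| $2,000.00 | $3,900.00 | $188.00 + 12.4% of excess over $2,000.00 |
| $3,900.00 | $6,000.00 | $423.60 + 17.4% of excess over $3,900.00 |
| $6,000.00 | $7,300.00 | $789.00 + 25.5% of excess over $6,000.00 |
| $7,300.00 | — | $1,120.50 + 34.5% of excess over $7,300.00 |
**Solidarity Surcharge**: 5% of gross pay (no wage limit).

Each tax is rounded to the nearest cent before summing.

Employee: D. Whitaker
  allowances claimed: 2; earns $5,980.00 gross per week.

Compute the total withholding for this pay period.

Territorial Income Tax: taxable = $5,980.00 − 2×$160.00 = $5,660.00
  $423.60 + 17.4% × ($5,660.00 − $3,900.00) = $423.60 + 17.4% × $1,760.00 = $729.84
Solidarity Surcharge: 5% × $5,980.00 = $299.00
Total: $729.84 + $299.00 = $1,028.84

$1,028.84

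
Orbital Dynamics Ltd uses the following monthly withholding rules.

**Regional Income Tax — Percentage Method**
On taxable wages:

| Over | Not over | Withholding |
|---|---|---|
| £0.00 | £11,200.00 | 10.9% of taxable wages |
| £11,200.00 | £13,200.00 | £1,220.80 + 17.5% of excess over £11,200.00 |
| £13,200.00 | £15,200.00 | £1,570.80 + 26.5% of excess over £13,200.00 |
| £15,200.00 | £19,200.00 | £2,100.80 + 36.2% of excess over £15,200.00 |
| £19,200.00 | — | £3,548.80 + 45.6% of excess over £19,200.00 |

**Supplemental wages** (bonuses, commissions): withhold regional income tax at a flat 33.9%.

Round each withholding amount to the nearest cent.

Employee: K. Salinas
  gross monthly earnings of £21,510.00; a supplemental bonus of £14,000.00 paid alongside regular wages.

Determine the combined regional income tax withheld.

Regional Income Tax: taxable = £21,510.00
  £3,548.80 + 45.6% × (£21,510.00 − £19,200.00) = £3,548.80 + 45.6% × £2,310.00 = £4,602.16
Supplemental (33.9% flat on bonus): 33.9% × £14,000.00 = £4,746.00
Total regional income tax: £4,602.16 + £4,746.00 = £9,348.16

£9,348.16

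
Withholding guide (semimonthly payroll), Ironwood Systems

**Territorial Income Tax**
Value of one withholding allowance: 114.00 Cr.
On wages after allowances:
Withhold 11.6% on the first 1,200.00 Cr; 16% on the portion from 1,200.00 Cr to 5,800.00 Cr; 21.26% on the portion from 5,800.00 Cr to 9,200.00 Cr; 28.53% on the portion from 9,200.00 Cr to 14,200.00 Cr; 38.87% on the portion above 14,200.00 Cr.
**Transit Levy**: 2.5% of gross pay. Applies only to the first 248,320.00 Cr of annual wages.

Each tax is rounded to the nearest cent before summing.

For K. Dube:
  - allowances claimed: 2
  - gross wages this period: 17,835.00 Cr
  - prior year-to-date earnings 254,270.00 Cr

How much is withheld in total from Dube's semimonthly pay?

4,348.84 Cr

Territorial Income Tax: taxable = 17,835.00 Cr − 2×114.00 Cr = 17,607.00 Cr
  3,024.54 Cr + 38.87% × (17,607.00 Cr − 14,200.00 Cr) = 3,024.54 Cr + 38.87% × 3,407.00 Cr = 4,348.84 Cr
Transit Levy: YTD 254,270.00 Cr ≥ cap 248,320.00 Cr → 0.00 Cr
Total: 4,348.84 Cr + 0.00 Cr = 4,348.84 Cr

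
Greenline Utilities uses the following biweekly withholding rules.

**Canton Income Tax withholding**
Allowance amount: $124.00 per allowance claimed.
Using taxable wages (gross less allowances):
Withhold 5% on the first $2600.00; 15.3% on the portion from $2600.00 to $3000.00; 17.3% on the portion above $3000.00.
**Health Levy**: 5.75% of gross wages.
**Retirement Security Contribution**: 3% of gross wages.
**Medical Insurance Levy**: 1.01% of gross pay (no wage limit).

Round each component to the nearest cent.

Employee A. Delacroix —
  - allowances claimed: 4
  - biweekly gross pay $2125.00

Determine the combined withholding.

Canton Income Tax: taxable = $2125.00 − 4×$124.00 = $1629.00
  5% × $1629.00 = $81.45
Health Levy: 5.75% × $2125.00 = $122.19
Retirement Security Contribution: 3% × $2125.00 = $63.75
Medical Insurance Levy: 1.01% × $2125.00 = $21.46
Total: $81.45 + $122.19 + $63.75 + $21.46 = $288.85

$288.85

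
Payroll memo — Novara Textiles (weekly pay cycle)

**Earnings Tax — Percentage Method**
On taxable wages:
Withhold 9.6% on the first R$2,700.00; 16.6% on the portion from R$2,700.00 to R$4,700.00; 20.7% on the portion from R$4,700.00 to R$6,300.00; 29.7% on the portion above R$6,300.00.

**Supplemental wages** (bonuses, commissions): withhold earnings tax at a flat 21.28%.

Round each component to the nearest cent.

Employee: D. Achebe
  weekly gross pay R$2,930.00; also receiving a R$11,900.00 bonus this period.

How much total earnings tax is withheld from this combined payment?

Earnings Tax: taxable = R$2,930.00
  R$259.20 + 16.6% × (R$2,930.00 − R$2,700.00) = R$259.20 + 16.6% × R$230.00 = R$297.38
Supplemental (21.28% flat on bonus): 21.28% × R$11,900.00 = R$2,532.32
Total earnings tax: R$297.38 + R$2,532.32 = R$2,829.70

R$2,829.70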